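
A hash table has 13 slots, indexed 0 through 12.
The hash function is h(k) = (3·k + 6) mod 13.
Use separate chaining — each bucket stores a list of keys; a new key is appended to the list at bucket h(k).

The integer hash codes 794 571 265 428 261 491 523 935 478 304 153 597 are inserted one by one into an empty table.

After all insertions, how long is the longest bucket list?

Insert 794: h=9, bucket 9 empty -> new chain.
Insert 571: h=3, bucket 3 empty -> new chain.
Insert 265: h=8, bucket 8 empty -> new chain.
Insert 428: h=3, bucket 3 nonempty -> append to chain.
Insert 261: h=9, bucket 9 nonempty -> append to chain.
Insert 491: h=10, bucket 10 empty -> new chain.
Insert 523: h=2, bucket 2 empty -> new chain.
Insert 935: h=3, bucket 3 nonempty -> append to chain.
Insert 478: h=10, bucket 10 nonempty -> append to chain.
Insert 304: h=8, bucket 8 nonempty -> append to chain.
Insert 153: h=10, bucket 10 nonempty -> append to chain.
Insert 597: h=3, bucket 3 nonempty -> append to chain.
Final buckets:
0: —
1: —
2: 523
3: 571 -> 428 -> 935 -> 597
4: —
5: —
6: —
7: —
8: 265 -> 304
9: 794 -> 261
10: 491 -> 478 -> 153
11: —
12: —

4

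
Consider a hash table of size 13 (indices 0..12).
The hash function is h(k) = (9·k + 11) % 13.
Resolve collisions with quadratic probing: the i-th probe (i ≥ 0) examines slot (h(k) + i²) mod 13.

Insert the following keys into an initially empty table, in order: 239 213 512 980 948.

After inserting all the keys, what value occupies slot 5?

239 hashes to 4; slot 4 is free → place at 4.
213 hashes to 4; 4 taken → place at 5.
512 hashes to 4; 4,5 taken → place at 8.
980 hashes to 4; 4,5,8 taken → place at 0.
948 hashes to 2; slot 2 is free → place at 2.
Table: [980, -, 948, -, 239, 213, -, -, 512, -, -, -, -]

213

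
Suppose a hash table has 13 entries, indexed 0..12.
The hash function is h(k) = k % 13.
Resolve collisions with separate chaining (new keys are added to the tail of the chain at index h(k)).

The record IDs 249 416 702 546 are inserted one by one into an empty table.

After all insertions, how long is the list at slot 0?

249 → bucket 2
416 → bucket 0
702 → bucket 0 (collision)
546 → bucket 0 (collision)
Final buckets:
0: 416 -> 702 -> 546
1: _
2: 249
3: _
4: _
5: _
6: _
7: _
8: _
9: _
10: _
11: _
12: _

3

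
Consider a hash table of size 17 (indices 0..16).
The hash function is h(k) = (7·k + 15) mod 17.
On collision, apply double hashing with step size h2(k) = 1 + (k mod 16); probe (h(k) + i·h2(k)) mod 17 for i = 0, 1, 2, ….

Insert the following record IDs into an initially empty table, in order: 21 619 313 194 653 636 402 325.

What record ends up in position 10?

Insert 21: h=9, slot 9 empty -> index 9.
Insert 619: h=13, slot 13 empty -> index 13.
Insert 313: h=13, h2=10, slot 13 occupied -> index 6.
Insert 194: h=13, h2=3, slot 13 occupied -> index 16.
Insert 653: h=13, h2=14, slot 13 occupied -> index 10.
Insert 636: h=13, h2=13, slots 13,9 occupied -> index 5.
Insert 402: h=7, slot 7 empty -> index 7.
Insert 325: h=12, slot 12 empty -> index 12.
Table: [—, —, —, —, —, 636, 313, 402, —, 21, 653, —, 325, 619, —, —, 194]

653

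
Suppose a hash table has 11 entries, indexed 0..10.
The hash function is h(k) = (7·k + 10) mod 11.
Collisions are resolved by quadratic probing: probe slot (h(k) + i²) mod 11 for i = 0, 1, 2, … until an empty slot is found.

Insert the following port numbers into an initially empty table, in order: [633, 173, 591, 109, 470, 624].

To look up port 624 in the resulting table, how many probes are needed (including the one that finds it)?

4

Insert 633: h=8, slot 8 empty -> index 8.
Insert 173: h=0, slot 0 empty -> index 0.
Insert 591: h=0, slot 0 occupied -> index 1.
Insert 109: h=3, slot 3 empty -> index 3.
Insert 470: h=0, slots 0,1 occupied -> index 4.
Insert 624: h=0, slots 0,1,4 occupied -> index 9.
Table: [173, 591, ∅, 109, 470, ∅, ∅, ∅, 633, 624, ∅]
Lookup 624: h=0, probe 0,1,4,9 → found at 9.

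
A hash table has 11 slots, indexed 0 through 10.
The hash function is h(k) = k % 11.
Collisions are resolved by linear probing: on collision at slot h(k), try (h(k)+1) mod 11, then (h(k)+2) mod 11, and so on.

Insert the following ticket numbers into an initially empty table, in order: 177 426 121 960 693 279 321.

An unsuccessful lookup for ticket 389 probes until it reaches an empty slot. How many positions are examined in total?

177: h=1 => slot 1
426: h=8 => slot 8
121: h=0 => slot 0
960: h=3 => slot 3
693: h=0, probe 0,1,2 => slot 2
279: h=4 => slot 4
321: h=2, probe 2,3,4,5 => slot 5
Table: [121, 177, 693, 960, 279, 321, _, _, 426, _, _]
Lookup 389: h=4, probe 4,5,6 → slot 6 empty, not found.

3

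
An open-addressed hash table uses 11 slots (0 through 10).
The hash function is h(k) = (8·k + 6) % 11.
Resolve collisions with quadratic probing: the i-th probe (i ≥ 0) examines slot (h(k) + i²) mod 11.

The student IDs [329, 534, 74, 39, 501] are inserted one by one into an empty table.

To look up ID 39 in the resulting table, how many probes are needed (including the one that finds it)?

2

329 hashes to 9; slot 9 is free => place at 9.
534 hashes to 10; slot 10 is free => place at 10.
74 hashes to 4; slot 4 is free => place at 4.
39 hashes to 10; 10 taken => place at 0.
501 hashes to 10; 10,0 taken => place at 3.
Table: [39, -, -, 501, 74, -, -, -, -, 329, 534]
Lookup 39: h=10, probe 10,0 → found at 0.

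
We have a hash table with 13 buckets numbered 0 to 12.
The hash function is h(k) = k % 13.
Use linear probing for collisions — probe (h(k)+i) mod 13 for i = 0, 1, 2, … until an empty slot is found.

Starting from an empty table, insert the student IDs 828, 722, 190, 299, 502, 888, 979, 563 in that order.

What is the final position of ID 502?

10

828: h=9 -> slot 9
722: h=7 -> slot 7
190: h=8 -> slot 8
299: h=0 -> slot 0
502: h=8, probe 8,9,10 -> slot 10
888: h=4 -> slot 4
979: h=4, probe 4,5 -> slot 5
563: h=4, probe 4,5,6 -> slot 6
Table: [299, -, -, -, 888, 979, 563, 722, 190, 828, 502, -, -]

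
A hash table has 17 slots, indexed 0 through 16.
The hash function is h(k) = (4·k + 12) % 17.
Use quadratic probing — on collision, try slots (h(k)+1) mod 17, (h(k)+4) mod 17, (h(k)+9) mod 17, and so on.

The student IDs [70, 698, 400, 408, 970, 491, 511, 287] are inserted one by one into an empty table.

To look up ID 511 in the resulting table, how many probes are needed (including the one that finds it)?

Insert 70: h=3, slot 3 empty => index 3.
Insert 698: h=16, slot 16 empty => index 16.
Insert 400: h=14, slot 14 empty => index 14.
Insert 408: h=12, slot 12 empty => index 12.
Insert 970: h=16, slot 16 occupied => index 0.
Insert 491: h=4, slot 4 empty => index 4.
Insert 511: h=16, slots 16,0,3 occupied => index 8.
Insert 287: h=4, slot 4 occupied => index 5.
Table: [970, ., ., 70, 491, 287, ., ., 511, ., ., ., 408, ., 400, ., 698]
Lookup 511: h=16, probe 16,0,3,8 → found at 8.

4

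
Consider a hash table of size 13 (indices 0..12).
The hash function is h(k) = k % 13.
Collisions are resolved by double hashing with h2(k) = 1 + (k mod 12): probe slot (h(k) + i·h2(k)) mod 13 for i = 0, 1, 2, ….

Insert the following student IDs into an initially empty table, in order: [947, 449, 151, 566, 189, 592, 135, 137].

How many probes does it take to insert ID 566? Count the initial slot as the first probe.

2

947 hashes to 11; slot 11 is free -> place at 11.
449 hashes to 7; slot 7 is free -> place at 7.
151 hashes to 8; slot 8 is free -> place at 8.
566 hashes to 7, h2=3; 7 taken -> place at 10.
189 hashes to 7, h2=10; 7 taken -> place at 4.
592 hashes to 7, h2=5; 7 taken -> place at 12.
135 hashes to 5; slot 5 is free -> place at 5.
137 hashes to 7, h2=6; 7 taken -> place at 0.
Table: [137, -, -, -, 189, 135, -, 449, 151, -, 566, 947, 592]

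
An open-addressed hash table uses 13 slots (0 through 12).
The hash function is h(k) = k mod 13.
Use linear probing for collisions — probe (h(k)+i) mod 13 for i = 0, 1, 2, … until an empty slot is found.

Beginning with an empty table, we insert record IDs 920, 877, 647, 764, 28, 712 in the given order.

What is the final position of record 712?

0

Insert 920: h=10, slot 10 empty → index 10.
Insert 877: h=6, slot 6 empty → index 6.
Insert 647: h=10, slot 10 occupied → index 11.
Insert 764: h=10, slots 10,11 occupied → index 12.
Insert 28: h=2, slot 2 empty → index 2.
Insert 712: h=10, slots 10,11,12 occupied → index 0.
Table: [712, ∅, 28, ∅, ∅, ∅, 877, ∅, ∅, ∅, 920, 647, 764]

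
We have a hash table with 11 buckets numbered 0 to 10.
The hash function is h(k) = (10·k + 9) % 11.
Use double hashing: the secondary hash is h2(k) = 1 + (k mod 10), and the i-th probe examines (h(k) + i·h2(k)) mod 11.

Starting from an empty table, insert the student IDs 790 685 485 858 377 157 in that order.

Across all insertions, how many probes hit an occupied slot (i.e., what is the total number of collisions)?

5

790: h=0 => slot 0
685: h=6 => slot 6
485: h=8 => slot 8
858: h=9 => slot 9
377: h=6, h2=8, probe 6,3 => slot 3
157: h=6, h2=8, probe 6,3,0,8,5 => slot 5
Table: [790, —, —, 377, —, 157, 685, —, 485, 858, —]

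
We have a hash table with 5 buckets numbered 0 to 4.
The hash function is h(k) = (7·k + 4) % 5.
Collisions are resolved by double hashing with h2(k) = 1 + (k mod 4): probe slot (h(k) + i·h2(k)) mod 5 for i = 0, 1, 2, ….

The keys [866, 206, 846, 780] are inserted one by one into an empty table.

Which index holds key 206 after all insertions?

Insert 866: h=1, slot 1 empty → index 1.
Insert 206: h=1, h2=3, slot 1 occupied → index 4.
Insert 846: h=1, h2=3, slots 1,4 occupied → index 2.
Insert 780: h=4, h2=1, slot 4 occupied → index 0.
Table: [780, 866, 846, _, 206]

4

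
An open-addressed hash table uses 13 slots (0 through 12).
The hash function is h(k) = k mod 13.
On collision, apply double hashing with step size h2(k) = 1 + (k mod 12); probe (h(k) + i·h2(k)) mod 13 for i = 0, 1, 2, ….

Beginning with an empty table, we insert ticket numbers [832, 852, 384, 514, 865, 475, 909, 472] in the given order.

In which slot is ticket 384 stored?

8

832 hashes to 0; slot 0 is free -> place at 0.
852 hashes to 7; slot 7 is free -> place at 7.
384 hashes to 7, h2=1; 7 taken -> place at 8.
514 hashes to 7, h2=11; 7 taken -> place at 5.
865 hashes to 7, h2=2; 7 taken -> place at 9.
475 hashes to 7, h2=8; 7 taken -> place at 2.
909 hashes to 12; slot 12 is free -> place at 12.
472 hashes to 4; slot 4 is free -> place at 4.
Table: [832, _, 475, _, 472, 514, _, 852, 384, 865, _, _, 909]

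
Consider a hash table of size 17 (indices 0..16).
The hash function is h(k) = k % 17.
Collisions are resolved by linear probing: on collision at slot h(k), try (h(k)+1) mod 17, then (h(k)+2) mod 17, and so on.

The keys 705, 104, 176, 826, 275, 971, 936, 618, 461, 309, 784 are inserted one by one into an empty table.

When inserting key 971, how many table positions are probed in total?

Insert 705: h=8, slot 8 empty => index 8.
Insert 104: h=2, slot 2 empty => index 2.
Insert 176: h=6, slot 6 empty => index 6.
Insert 826: h=10, slot 10 empty => index 10.
Insert 275: h=3, slot 3 empty => index 3.
Insert 971: h=2, slots 2,3 occupied => index 4.
Insert 936: h=1, slot 1 empty => index 1.
Insert 618: h=6, slot 6 occupied => index 7.
Insert 461: h=2, slots 2,3,4 occupied => index 5.
Insert 309: h=3, slots 3,4,5,6,7,8 occupied => index 9.
Insert 784: h=2, slots 2,3,4,5,6,7,8,9,10 occupied => index 11.
Table: [_, 936, 104, 275, 971, 461, 176, 618, 705, 309, 826, 784, _, _, _, _, _]

3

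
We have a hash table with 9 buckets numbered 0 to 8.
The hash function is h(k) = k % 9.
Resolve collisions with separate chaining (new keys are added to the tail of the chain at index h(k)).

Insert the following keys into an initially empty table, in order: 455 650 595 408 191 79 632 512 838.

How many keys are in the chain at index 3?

Insert 455: h=5, bucket 5 empty → new chain.
Insert 650: h=2, bucket 2 empty → new chain.
Insert 595: h=1, bucket 1 empty → new chain.
Insert 408: h=3, bucket 3 empty → new chain.
Insert 191: h=2, bucket 2 nonempty → append to chain.
Insert 79: h=7, bucket 7 empty → new chain.
Insert 632: h=2, bucket 2 nonempty → append to chain.
Insert 512: h=8, bucket 8 empty → new chain.
Insert 838: h=1, bucket 1 nonempty → append to chain.
Final buckets:
0: _
1: 595 -> 838
2: 650 -> 191 -> 632
3: 408
4: _
5: 455
6: _
7: 79
8: 512

1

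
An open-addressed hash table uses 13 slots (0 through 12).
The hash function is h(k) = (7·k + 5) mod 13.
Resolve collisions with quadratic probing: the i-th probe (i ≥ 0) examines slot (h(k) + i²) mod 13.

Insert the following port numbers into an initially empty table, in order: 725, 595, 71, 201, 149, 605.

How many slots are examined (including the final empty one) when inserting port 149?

725 hashes to 10; slot 10 is free -> place at 10.
595 hashes to 10; 10 taken -> place at 11.
71 hashes to 8; slot 8 is free -> place at 8.
201 hashes to 8; 8 taken -> place at 9.
149 hashes to 8; 8,9 taken -> place at 12.
605 hashes to 2; slot 2 is free -> place at 2.
Table: [—, —, 605, —, —, —, —, —, 71, 201, 725, 595, 149]

3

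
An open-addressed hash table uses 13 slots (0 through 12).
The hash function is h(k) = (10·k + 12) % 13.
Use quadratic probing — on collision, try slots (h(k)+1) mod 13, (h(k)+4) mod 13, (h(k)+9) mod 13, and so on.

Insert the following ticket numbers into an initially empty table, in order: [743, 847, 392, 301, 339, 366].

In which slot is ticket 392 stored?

743 hashes to 6; slot 6 is free -> place at 6.
847 hashes to 6; 6 taken -> place at 7.
392 hashes to 6; 6,7 taken -> place at 10.
301 hashes to 6; 6,7,10 taken -> place at 2.
339 hashes to 9; slot 9 is free -> place at 9.
366 hashes to 6; 6,7,10,2,9 taken -> place at 5.
Table: [., ., 301, ., ., 366, 743, 847, ., 339, 392, ., .]

10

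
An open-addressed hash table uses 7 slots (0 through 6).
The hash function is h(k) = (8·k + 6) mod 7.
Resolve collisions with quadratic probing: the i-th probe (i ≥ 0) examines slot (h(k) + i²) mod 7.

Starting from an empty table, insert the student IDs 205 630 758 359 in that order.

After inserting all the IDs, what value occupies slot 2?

205 hashes to 1; slot 1 is free → place at 1.
630 hashes to 6; slot 6 is free → place at 6.
758 hashes to 1; 1 taken → place at 2.
359 hashes to 1; 1,2 taken → place at 5.
Table: [_, 205, 758, _, _, 359, 630]

758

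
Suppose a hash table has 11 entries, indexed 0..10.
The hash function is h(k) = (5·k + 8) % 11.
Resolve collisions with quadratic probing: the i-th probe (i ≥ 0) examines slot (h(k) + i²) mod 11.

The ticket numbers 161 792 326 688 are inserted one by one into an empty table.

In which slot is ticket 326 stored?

Insert 161: h=10, slot 10 empty → index 10.
Insert 792: h=8, slot 8 empty → index 8.
Insert 326: h=10, slot 10 occupied → index 0.
Insert 688: h=5, slot 5 empty → index 5.
Table: [326, -, -, -, -, 688, -, -, 792, -, 161]

0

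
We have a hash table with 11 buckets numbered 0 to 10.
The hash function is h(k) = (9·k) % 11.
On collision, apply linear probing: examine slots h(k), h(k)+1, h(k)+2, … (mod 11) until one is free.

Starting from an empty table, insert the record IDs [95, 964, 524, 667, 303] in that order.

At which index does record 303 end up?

Insert 95: h=8, slot 8 empty => index 8.
Insert 964: h=8, slot 8 occupied => index 9.
Insert 524: h=8, slots 8,9 occupied => index 10.
Insert 667: h=8, slots 8,9,10 occupied => index 0.
Insert 303: h=10, slots 10,0 occupied => index 1.
Table: [667, 303, -, -, -, -, -, -, 95, 964, 524]

1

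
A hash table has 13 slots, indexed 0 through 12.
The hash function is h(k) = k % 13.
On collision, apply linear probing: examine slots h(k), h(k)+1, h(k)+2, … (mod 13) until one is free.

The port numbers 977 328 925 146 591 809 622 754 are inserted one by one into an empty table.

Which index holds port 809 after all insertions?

7

977 hashes to 2; slot 2 is free => place at 2.
328 hashes to 3; slot 3 is free => place at 3.
925 hashes to 2; 2,3 taken => place at 4.
146 hashes to 3; 3,4 taken => place at 5.
591 hashes to 6; slot 6 is free => place at 6.
809 hashes to 3; 3,4,5,6 taken => place at 7.
622 hashes to 11; slot 11 is free => place at 11.
754 hashes to 0; slot 0 is free => place at 0.
Table: [754, —, 977, 328, 925, 146, 591, 809, —, —, —, 622, —]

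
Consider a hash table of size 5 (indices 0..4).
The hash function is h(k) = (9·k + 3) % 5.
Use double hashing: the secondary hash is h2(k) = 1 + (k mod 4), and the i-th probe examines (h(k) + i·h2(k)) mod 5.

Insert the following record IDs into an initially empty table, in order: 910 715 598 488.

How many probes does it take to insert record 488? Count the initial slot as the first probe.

2

910 hashes to 3; slot 3 is free → place at 3.
715 hashes to 3, h2=4; 3 taken → place at 2.
598 hashes to 0; slot 0 is free → place at 0.
488 hashes to 0, h2=1; 0 taken → place at 1.
Table: [598, 488, 715, 910, —]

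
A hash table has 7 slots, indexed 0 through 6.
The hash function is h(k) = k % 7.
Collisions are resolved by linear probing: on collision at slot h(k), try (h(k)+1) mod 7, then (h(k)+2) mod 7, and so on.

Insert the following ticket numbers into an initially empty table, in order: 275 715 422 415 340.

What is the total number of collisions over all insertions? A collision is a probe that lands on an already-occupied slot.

Insert 275: h=2, slot 2 empty -> index 2.
Insert 715: h=1, slot 1 empty -> index 1.
Insert 422: h=2, slot 2 occupied -> index 3.
Insert 415: h=2, slots 2,3 occupied -> index 4.
Insert 340: h=4, slot 4 occupied -> index 5.
Table: [-, 715, 275, 422, 415, 340, -]

4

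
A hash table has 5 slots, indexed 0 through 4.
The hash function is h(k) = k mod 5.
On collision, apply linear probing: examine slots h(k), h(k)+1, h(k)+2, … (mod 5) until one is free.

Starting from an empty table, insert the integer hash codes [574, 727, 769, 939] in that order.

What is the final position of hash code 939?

574: h=4 → slot 4
727: h=2 → slot 2
769: h=4, probe 4,0 → slot 0
939: h=4, probe 4,0,1 → slot 1
Table: [769, 939, 727, ∅, 574]

1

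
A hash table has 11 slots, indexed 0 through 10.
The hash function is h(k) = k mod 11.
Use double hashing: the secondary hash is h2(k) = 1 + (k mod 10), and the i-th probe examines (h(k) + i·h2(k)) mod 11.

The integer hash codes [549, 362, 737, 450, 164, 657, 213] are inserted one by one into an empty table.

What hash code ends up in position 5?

549 hashes to 10; slot 10 is free -> place at 10.
362 hashes to 10, h2=3; 10 taken -> place at 2.
737 hashes to 0; slot 0 is free -> place at 0.
450 hashes to 10, h2=1; 10,0 taken -> place at 1.
164 hashes to 10, h2=5; 10 taken -> place at 4.
657 hashes to 8; slot 8 is free -> place at 8.
213 hashes to 4, h2=4; 4,8,1 taken -> place at 5.
Table: [737, 450, 362, ∅, 164, 213, ∅, ∅, 657, ∅, 549]

213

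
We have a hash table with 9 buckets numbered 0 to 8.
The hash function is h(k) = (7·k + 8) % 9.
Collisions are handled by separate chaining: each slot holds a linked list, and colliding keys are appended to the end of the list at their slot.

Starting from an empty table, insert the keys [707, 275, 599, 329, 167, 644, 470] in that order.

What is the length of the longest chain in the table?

Insert 707: h=7, bucket 7 empty -> new chain.
Insert 275: h=7, bucket 7 nonempty -> append to chain.
Insert 599: h=7, bucket 7 nonempty -> append to chain.
Insert 329: h=7, bucket 7 nonempty -> append to chain.
Insert 167: h=7, bucket 7 nonempty -> append to chain.
Insert 644: h=7, bucket 7 nonempty -> append to chain.
Insert 470: h=4, bucket 4 empty -> new chain.
Final buckets:
0: .
1: .
2: .
3: .
4: 470
5: .
6: .
7: 707 -> 275 -> 599 -> 329 -> 167 -> 644
8: .

6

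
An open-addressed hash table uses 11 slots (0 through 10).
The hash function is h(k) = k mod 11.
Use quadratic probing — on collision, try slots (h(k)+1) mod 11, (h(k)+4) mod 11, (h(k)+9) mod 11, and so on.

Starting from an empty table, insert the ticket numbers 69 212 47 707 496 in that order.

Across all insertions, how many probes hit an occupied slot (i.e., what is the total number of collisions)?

69: h=3 -> slot 3
212: h=3, probe 3,4 -> slot 4
47: h=3, probe 3,4,7 -> slot 7
707: h=3, probe 3,4,7,1 -> slot 1
496: h=1, probe 1,2 -> slot 2
Table: [_, 707, 496, 69, 212, _, _, 47, _, _, _]

7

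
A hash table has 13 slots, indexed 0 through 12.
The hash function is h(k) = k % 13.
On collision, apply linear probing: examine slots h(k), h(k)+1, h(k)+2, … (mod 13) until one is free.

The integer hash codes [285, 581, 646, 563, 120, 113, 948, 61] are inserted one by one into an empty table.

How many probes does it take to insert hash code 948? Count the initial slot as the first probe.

2

285: h=12 -> slot 12
581: h=9 -> slot 9
646: h=9, probe 9,10 -> slot 10
563: h=4 -> slot 4
120: h=3 -> slot 3
113: h=9, probe 9,10,11 -> slot 11
948: h=12, probe 12,0 -> slot 0
61: h=9, probe 9,10,11,12,0,1 -> slot 1
Table: [948, 61, ∅, 120, 563, ∅, ∅, ∅, ∅, 581, 646, 113, 285]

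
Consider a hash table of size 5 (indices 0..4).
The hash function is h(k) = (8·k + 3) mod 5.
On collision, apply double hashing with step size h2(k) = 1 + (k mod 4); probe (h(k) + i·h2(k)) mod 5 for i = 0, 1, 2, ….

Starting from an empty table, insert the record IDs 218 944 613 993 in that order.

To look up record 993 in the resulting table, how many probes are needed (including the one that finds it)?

3

218: h=2 -> slot 2
944: h=0 -> slot 0
613: h=2, h2=2, probe 2,4 -> slot 4
993: h=2, h2=2, probe 2,4,1 -> slot 1
Table: [944, 993, 218, _, 613]
Lookup 993: h=2, h2=2, probe 2,4,1 → found at 1.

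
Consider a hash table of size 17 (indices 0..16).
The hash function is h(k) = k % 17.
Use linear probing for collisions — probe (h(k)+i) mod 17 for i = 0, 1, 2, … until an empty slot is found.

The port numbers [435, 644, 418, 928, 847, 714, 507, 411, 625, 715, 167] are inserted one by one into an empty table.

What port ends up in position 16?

435: h=10 => slot 10
644: h=15 => slot 15
418: h=10, probe 10,11 => slot 11
928: h=10, probe 10,11,12 => slot 12
847: h=14 => slot 14
714: h=0 => slot 0
507: h=14, probe 14,15,16 => slot 16
411: h=3 => slot 3
625: h=13 => slot 13
715: h=1 => slot 1
167: h=14, probe 14,15,16,0,1,2 => slot 2
Table: [714, 715, 167, 411, -, -, -, -, -, -, 435, 418, 928, 625, 847, 644, 507]

507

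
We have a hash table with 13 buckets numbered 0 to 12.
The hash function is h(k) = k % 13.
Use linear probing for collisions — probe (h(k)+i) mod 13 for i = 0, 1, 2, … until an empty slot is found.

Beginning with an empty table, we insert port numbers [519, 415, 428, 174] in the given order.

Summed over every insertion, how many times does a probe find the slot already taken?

Insert 519: h=12, slot 12 empty -> index 12.
Insert 415: h=12, slot 12 occupied -> index 0.
Insert 428: h=12, slots 12,0 occupied -> index 1.
Insert 174: h=5, slot 5 empty -> index 5.
Table: [415, 428, ., ., ., 174, ., ., ., ., ., ., 519]

3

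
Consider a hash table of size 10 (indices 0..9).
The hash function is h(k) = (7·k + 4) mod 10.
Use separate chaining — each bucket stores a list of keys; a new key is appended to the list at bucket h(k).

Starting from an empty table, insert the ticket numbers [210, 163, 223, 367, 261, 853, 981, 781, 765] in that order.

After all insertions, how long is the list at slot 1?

3

Insert 210: h=4, bucket 4 empty -> new chain.
Insert 163: h=5, bucket 5 empty -> new chain.
Insert 223: h=5, bucket 5 nonempty -> append to chain.
Insert 367: h=3, bucket 3 empty -> new chain.
Insert 261: h=1, bucket 1 empty -> new chain.
Insert 853: h=5, bucket 5 nonempty -> append to chain.
Insert 981: h=1, bucket 1 nonempty -> append to chain.
Insert 781: h=1, bucket 1 nonempty -> append to chain.
Insert 765: h=9, bucket 9 empty -> new chain.
Final buckets:
0: -
1: 261 -> 981 -> 781
2: -
3: 367
4: 210
5: 163 -> 223 -> 853
6: -
7: -
8: -
9: 765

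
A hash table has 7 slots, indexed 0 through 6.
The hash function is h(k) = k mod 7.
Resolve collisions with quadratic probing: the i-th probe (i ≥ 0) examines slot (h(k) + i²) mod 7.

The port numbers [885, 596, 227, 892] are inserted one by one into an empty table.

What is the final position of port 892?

0

885 hashes to 3; slot 3 is free -> place at 3.
596 hashes to 1; slot 1 is free -> place at 1.
227 hashes to 3; 3 taken -> place at 4.
892 hashes to 3; 3,4 taken -> place at 0.
Table: [892, 596, —, 885, 227, —, —]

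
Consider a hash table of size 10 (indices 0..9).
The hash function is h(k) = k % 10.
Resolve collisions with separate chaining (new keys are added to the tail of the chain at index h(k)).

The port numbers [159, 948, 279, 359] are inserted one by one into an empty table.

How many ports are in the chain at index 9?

159 -> bucket 9
948 -> bucket 8
279 -> bucket 9 (collision)
359 -> bucket 9 (collision)
Final buckets:
0: ∅
1: ∅
2: ∅
3: ∅
4: ∅
5: ∅
6: ∅
7: ∅
8: 948
9: 159 -> 279 -> 359

3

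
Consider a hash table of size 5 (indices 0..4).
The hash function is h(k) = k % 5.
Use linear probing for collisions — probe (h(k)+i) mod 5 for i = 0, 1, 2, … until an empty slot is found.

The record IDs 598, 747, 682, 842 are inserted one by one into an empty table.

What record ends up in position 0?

Insert 598: h=3, slot 3 empty => index 3.
Insert 747: h=2, slot 2 empty => index 2.
Insert 682: h=2, slots 2,3 occupied => index 4.
Insert 842: h=2, slots 2,3,4 occupied => index 0.
Table: [842, _, 747, 598, 682]

842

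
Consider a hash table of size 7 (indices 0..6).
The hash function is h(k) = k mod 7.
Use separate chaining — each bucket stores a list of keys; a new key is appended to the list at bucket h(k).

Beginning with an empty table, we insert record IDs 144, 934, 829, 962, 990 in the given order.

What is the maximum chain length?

144 → bucket 4
934 → bucket 3
829 → bucket 3 (collision)
962 → bucket 3 (collision)
990 → bucket 3 (collision)
Final buckets:
0: ∅
1: ∅
2: ∅
3: 934 -> 829 -> 962 -> 990
4: 144
5: ∅
6: ∅

4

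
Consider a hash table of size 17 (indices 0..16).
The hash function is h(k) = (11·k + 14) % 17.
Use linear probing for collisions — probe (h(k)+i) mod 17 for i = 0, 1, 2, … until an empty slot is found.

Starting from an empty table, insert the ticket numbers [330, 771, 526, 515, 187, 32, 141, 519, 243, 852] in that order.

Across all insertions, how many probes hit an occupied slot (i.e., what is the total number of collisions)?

7

Insert 330: h=6, slot 6 empty → index 6.
Insert 771: h=12, slot 12 empty → index 12.
Insert 526: h=3, slot 3 empty → index 3.
Insert 515: h=1, slot 1 empty → index 1.
Insert 187: h=14, slot 14 empty → index 14.
Insert 32: h=9, slot 9 empty → index 9.
Insert 141: h=1, slot 1 occupied → index 2.
Insert 519: h=11, slot 11 empty → index 11.
Insert 243: h=1, slots 1,2,3 occupied → index 4.
Insert 852: h=2, slots 2,3,4 occupied → index 5.
Table: [., 515, 141, 526, 243, 852, 330, ., ., 32, ., 519, 771, ., 187, ., .]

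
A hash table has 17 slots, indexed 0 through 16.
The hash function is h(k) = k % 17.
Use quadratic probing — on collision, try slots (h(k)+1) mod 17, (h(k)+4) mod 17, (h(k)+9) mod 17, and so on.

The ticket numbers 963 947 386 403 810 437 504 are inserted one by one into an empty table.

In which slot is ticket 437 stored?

4

Insert 963: h=11, slot 11 empty -> index 11.
Insert 947: h=12, slot 12 empty -> index 12.
Insert 386: h=12, slot 12 occupied -> index 13.
Insert 403: h=12, slots 12,13 occupied -> index 16.
Insert 810: h=11, slots 11,12 occupied -> index 15.
Insert 437: h=12, slots 12,13,16 occupied -> index 4.
Insert 504: h=11, slots 11,12,15 occupied -> index 3.
Table: [., ., ., 504, 437, ., ., ., ., ., ., 963, 947, 386, ., 810, 403]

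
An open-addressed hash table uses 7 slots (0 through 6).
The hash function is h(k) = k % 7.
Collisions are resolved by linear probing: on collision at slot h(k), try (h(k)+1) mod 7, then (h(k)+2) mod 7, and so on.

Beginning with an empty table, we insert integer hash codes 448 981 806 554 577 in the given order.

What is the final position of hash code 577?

Insert 448: h=0, slot 0 empty => index 0.
Insert 981: h=1, slot 1 empty => index 1.
Insert 806: h=1, slot 1 occupied => index 2.
Insert 554: h=1, slots 1,2 occupied => index 3.
Insert 577: h=3, slot 3 occupied => index 4.
Table: [448, 981, 806, 554, 577, —, —]

4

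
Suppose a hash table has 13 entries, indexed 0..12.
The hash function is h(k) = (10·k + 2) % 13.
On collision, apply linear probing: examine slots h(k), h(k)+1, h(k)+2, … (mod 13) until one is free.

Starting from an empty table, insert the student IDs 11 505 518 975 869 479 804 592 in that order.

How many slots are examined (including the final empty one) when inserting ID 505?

2

11: h=8 => slot 8
505: h=8, probe 8,9 => slot 9
518: h=8, probe 8,9,10 => slot 10
975: h=2 => slot 2
869: h=8, probe 8,9,10,11 => slot 11
479: h=8, probe 8,9,10,11,12 => slot 12
804: h=8, probe 8,9,10,11,12,0 => slot 0
592: h=7 => slot 7
Table: [804, —, 975, —, —, —, —, 592, 11, 505, 518, 869, 479]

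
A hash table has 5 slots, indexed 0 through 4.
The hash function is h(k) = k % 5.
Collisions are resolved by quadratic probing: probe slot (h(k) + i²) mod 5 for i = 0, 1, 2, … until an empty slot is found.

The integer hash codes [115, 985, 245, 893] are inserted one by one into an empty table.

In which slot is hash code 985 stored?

115 hashes to 0; slot 0 is free -> place at 0.
985 hashes to 0; 0 taken -> place at 1.
245 hashes to 0; 0,1 taken -> place at 4.
893 hashes to 3; slot 3 is free -> place at 3.
Table: [115, 985, -, 893, 245]

1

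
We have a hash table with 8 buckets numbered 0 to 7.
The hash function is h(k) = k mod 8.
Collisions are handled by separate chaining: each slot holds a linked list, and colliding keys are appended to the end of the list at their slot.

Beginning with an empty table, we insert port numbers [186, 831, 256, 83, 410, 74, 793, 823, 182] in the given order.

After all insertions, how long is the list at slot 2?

3

186 -> bucket 2
831 -> bucket 7
256 -> bucket 0
83 -> bucket 3
410 -> bucket 2 (collision)
74 -> bucket 2 (collision)
793 -> bucket 1
823 -> bucket 7 (collision)
182 -> bucket 6
Final buckets:
0: 256
1: 793
2: 186 -> 410 -> 74
3: 83
4: ∅
5: ∅
6: 182
7: 831 -> 823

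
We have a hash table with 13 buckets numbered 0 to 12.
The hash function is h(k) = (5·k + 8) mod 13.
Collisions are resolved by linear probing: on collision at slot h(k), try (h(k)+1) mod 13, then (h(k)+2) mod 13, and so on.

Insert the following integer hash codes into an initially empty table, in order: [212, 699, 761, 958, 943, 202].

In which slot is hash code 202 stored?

7

Insert 212: h=2, slot 2 empty -> index 2.
Insert 699: h=6, slot 6 empty -> index 6.
Insert 761: h=4, slot 4 empty -> index 4.
Insert 958: h=1, slot 1 empty -> index 1.
Insert 943: h=4, slot 4 occupied -> index 5.
Insert 202: h=4, slots 4,5,6 occupied -> index 7.
Table: [_, 958, 212, _, 761, 943, 699, 202, _, _, _, _, _]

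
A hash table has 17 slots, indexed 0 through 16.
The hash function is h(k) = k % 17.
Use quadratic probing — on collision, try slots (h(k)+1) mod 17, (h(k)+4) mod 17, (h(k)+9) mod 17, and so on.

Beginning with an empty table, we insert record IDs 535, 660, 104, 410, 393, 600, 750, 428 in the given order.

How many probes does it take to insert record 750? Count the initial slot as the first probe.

4

535 hashes to 8; slot 8 is free => place at 8.
660 hashes to 14; slot 14 is free => place at 14.
104 hashes to 2; slot 2 is free => place at 2.
410 hashes to 2; 2 taken => place at 3.
393 hashes to 2; 2,3 taken => place at 6.
600 hashes to 5; slot 5 is free => place at 5.
750 hashes to 2; 2,3,6 taken => place at 11.
428 hashes to 3; 3 taken => place at 4.
Table: [∅, ∅, 104, 410, 428, 600, 393, ∅, 535, ∅, ∅, 750, ∅, ∅, 660, ∅, ∅]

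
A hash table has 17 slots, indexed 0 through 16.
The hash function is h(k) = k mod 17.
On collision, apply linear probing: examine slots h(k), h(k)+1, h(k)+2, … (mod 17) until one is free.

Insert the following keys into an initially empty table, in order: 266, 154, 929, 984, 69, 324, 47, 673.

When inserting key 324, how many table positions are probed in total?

3

266: h=11 => slot 11
154: h=1 => slot 1
929: h=11, probe 11,12 => slot 12
984: h=15 => slot 15
69: h=1, probe 1,2 => slot 2
324: h=1, probe 1,2,3 => slot 3
47: h=13 => slot 13
673: h=10 => slot 10
Table: [—, 154, 69, 324, —, —, —, —, —, —, 673, 266, 929, 47, —, 984, —]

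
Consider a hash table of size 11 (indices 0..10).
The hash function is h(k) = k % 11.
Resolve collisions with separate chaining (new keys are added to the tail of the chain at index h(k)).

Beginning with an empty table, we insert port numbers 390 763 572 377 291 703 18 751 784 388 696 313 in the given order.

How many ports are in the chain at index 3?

Insert 390: h=5, bucket 5 empty -> new chain.
Insert 763: h=4, bucket 4 empty -> new chain.
Insert 572: h=0, bucket 0 empty -> new chain.
Insert 377: h=3, bucket 3 empty -> new chain.
Insert 291: h=5, bucket 5 nonempty -> append to chain.
Insert 703: h=10, bucket 10 empty -> new chain.
Insert 18: h=7, bucket 7 empty -> new chain.
Insert 751: h=3, bucket 3 nonempty -> append to chain.
Insert 784: h=3, bucket 3 nonempty -> append to chain.
Insert 388: h=3, bucket 3 nonempty -> append to chain.
Insert 696: h=3, bucket 3 nonempty -> append to chain.
Insert 313: h=5, bucket 5 nonempty -> append to chain.
Final buckets:
0: 572
1: ∅
2: ∅
3: 377 -> 751 -> 784 -> 388 -> 696
4: 763
5: 390 -> 291 -> 313
6: ∅
7: 18
8: ∅
9: ∅
10: 703

5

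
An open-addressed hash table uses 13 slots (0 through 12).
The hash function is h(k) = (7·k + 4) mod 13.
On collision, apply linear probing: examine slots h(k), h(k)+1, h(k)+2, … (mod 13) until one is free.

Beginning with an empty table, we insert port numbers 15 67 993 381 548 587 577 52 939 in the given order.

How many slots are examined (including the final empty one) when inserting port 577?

2

Insert 15: h=5, slot 5 empty → index 5.
Insert 67: h=5, slot 5 occupied → index 6.
Insert 993: h=0, slot 0 empty → index 0.
Insert 381: h=6, slot 6 occupied → index 7.
Insert 548: h=5, slots 5,6,7 occupied → index 8.
Insert 587: h=5, slots 5,6,7,8 occupied → index 9.
Insert 577: h=0, slot 0 occupied → index 1.
Insert 52: h=4, slot 4 empty → index 4.
Insert 939: h=12, slot 12 empty → index 12.
Table: [993, 577, -, -, 52, 15, 67, 381, 548, 587, -, -, 939]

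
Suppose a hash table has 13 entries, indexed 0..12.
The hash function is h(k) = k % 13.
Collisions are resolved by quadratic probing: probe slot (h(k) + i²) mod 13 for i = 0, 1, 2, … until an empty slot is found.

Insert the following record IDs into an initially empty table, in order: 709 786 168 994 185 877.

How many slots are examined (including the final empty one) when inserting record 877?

4

709 hashes to 7; slot 7 is free -> place at 7.
786 hashes to 6; slot 6 is free -> place at 6.
168 hashes to 12; slot 12 is free -> place at 12.
994 hashes to 6; 6,7 taken -> place at 10.
185 hashes to 3; slot 3 is free -> place at 3.
877 hashes to 6; 6,7,10 taken -> place at 2.
Table: [∅, ∅, 877, 185, ∅, ∅, 786, 709, ∅, ∅, 994, ∅, 168]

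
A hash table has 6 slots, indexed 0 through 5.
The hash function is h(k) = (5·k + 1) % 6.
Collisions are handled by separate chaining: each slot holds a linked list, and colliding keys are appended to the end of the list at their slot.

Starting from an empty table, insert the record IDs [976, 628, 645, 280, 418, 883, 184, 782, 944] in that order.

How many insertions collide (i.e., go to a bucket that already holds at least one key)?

Insert 976: h=3, bucket 3 empty → new chain.
Insert 628: h=3, bucket 3 nonempty → append to chain.
Insert 645: h=4, bucket 4 empty → new chain.
Insert 280: h=3, bucket 3 nonempty → append to chain.
Insert 418: h=3, bucket 3 nonempty → append to chain.
Insert 883: h=0, bucket 0 empty → new chain.
Insert 184: h=3, bucket 3 nonempty → append to chain.
Insert 782: h=5, bucket 5 empty → new chain.
Insert 944: h=5, bucket 5 nonempty → append to chain.
Final buckets:
0: 883
1: —
2: —
3: 976 -> 628 -> 280 -> 418 -> 184
4: 645
5: 782 -> 944

5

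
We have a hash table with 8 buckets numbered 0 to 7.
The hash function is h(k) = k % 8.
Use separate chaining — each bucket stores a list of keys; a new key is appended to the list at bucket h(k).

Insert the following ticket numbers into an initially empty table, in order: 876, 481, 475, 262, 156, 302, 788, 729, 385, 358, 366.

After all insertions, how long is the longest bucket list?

4

876 -> bucket 4
481 -> bucket 1
475 -> bucket 3
262 -> bucket 6
156 -> bucket 4 (collision)
302 -> bucket 6 (collision)
788 -> bucket 4 (collision)
729 -> bucket 1 (collision)
385 -> bucket 1 (collision)
358 -> bucket 6 (collision)
366 -> bucket 6 (collision)
Final buckets:
0: ∅
1: 481 -> 729 -> 385
2: ∅
3: 475
4: 876 -> 156 -> 788
5: ∅
6: 262 -> 302 -> 358 -> 366
7: ∅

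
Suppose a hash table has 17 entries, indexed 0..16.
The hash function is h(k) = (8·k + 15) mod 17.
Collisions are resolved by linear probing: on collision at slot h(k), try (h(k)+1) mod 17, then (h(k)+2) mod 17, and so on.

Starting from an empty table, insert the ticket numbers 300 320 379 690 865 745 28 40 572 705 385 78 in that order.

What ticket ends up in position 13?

300: h=1 => slot 1
320: h=8 => slot 8
379: h=4 => slot 4
690: h=10 => slot 10
865: h=16 => slot 16
745: h=8, probe 8,9 => slot 9
28: h=1, probe 1,2 => slot 2
40: h=12 => slot 12
572: h=1, probe 1,2,3 => slot 3
705: h=11 => slot 11
385: h=1, probe 1,2,3,4,5 => slot 5
78: h=10, probe 10,11,12,13 => slot 13
Table: [-, 300, 28, 572, 379, 385, -, -, 320, 745, 690, 705, 40, 78, -, -, 865]

78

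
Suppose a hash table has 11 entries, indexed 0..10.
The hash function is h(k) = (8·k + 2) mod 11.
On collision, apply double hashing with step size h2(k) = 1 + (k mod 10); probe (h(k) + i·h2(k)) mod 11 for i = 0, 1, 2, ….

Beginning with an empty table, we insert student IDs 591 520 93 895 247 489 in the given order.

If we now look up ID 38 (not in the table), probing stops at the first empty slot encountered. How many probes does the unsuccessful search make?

2

591: h=0 → slot 0
520: h=4 → slot 4
93: h=9 → slot 9
895: h=1 → slot 1
247: h=9, h2=8, probe 9,6 → slot 6
489: h=9, h2=10, probe 9,8 → slot 8
Table: [591, 895, ., ., 520, ., 247, ., 489, 93, .]
Lookup 38: h=9, h2=9, probe 9,7 → slot 7 empty, not found.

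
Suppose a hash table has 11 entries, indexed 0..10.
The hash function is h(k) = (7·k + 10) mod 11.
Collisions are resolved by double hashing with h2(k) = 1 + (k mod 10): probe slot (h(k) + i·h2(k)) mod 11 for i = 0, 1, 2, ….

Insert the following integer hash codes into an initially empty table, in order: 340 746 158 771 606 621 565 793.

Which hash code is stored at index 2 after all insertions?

340 hashes to 3; slot 3 is free => place at 3.
746 hashes to 7; slot 7 is free => place at 7.
158 hashes to 5; slot 5 is free => place at 5.
771 hashes to 6; slot 6 is free => place at 6.
606 hashes to 6, h2=7; 6 taken => place at 2.
621 hashes to 1; slot 1 is free => place at 1.
565 hashes to 5, h2=6; 5 taken => place at 0.
793 hashes to 6, h2=4; 6 taken => place at 10.
Table: [565, 621, 606, 340, —, 158, 771, 746, —, —, 793]

606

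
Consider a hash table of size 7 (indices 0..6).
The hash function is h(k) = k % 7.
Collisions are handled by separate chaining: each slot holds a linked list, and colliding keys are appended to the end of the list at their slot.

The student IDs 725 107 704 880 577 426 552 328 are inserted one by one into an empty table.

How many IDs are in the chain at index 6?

3

725 → bucket 4
107 → bucket 2
704 → bucket 4 (collision)
880 → bucket 5
577 → bucket 3
426 → bucket 6
552 → bucket 6 (collision)
328 → bucket 6 (collision)
Final buckets:
0: _
1: _
2: 107
3: 577
4: 725 -> 704
5: 880
6: 426 -> 552 -> 328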